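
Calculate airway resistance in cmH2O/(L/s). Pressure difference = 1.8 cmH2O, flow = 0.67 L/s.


R = dP / flow
R = 1.8 / 0.67
R = 2.687 cmH2O/(L/s)


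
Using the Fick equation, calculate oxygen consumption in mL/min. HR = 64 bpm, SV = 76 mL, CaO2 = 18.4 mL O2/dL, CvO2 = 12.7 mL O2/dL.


CO = HR*SV = 64*76/1000 = 4.864 L/min
a-v O2 diff = 18.4 - 12.7 = 5.7 mL/dL
VO2 = CO * (CaO2-CvO2) * 10 dL/L
VO2 = 4.864 * 5.7 * 10
VO2 = 277.2 mL/min


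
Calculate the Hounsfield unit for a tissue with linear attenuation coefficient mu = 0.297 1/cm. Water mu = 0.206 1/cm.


HU = ((mu_tissue - mu_water) / mu_water) * 1000
HU = ((0.297 - 0.206) / 0.206) * 1000
HU = 441.7


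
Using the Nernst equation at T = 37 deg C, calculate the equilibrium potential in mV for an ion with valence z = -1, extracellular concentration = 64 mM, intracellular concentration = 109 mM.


E = (RT/(zF)) * ln(C_out/C_in)
T = 37 + 273.15 = 310.15 K
E = (8.314 * 310.15 / (-1 * 96485)) * ln(64/109)
E = 14.23 mV


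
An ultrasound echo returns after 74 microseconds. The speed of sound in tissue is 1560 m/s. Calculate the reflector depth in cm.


depth = c * t / 2
t = 74 us = 7.4000e-05 s
depth = 1560 * 7.4000e-05 / 2
depth = 0.05772 m = 5.772 cm


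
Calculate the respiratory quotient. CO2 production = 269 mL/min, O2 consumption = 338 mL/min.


RQ = VCO2 / VO2
RQ = 269 / 338
RQ = 0.7959


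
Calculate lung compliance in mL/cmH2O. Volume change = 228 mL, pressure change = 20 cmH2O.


C = dV / dP
C = 228 / 20
C = 11.4 mL/cmH2O


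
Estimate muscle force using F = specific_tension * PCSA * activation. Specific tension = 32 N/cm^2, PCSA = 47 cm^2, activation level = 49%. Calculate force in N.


F = sigma * PCSA * activation
F = 32 * 47 * 0.49
F = 737 N


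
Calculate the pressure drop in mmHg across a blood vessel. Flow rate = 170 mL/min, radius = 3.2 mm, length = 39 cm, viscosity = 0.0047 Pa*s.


dP = 8*mu*L*Q / (pi*r^4)
Q = 170 mL/min = 2.83333e-06 m^3/s
dP = 126.125 Pa = 126.125 / 133.322 mmHg = 0.946 mmHg


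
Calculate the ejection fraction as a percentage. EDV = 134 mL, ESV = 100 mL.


SV = EDV - ESV = 134 - 100 = 34 mL
EF = SV/EDV * 100 = 34/134 * 100
EF = 25.37%


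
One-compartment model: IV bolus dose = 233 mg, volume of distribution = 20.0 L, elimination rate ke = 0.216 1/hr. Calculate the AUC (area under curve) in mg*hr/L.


C0 = Dose/Vd = 233/20.0 = 11.65 mg/L
AUC = C0/ke = 11.65/0.216
AUC = 53.94 mg*hr/L


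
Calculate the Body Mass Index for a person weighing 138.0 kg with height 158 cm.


BMI = weight / height^2
height = 158 cm = 1.58 m
BMI = 138.0 / 1.58^2
BMI = 55.28 kg/m^2


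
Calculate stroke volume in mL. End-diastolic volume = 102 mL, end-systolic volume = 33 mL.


SV = EDV - ESV
SV = 102 - 33
SV = 69 mL


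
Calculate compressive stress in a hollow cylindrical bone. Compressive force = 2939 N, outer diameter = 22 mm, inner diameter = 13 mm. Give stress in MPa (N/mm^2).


A = pi*(r_o^2 - r_i^2)
r_o = 11 mm, r_i = 6.5 mm
A = 247.4 mm^2
sigma = F/A = 2939 / 247.4
sigma = 11.88 MPa


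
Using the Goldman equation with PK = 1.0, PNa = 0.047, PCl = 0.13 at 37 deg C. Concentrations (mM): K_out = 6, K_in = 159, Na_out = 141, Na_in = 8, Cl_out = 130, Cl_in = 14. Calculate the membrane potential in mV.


Vm = (RT/F)*ln((PK*Ko + PNa*Nao + PCl*Cli)/(PK*Ki + PNa*Nai + PCl*Clo))
Numer = 14.447, Denom = 176.276
Vm = -66.85 mV


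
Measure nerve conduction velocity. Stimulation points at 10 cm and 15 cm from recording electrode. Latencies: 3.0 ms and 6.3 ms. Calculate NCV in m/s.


Distance = (15 - 10) / 100 = 0.05 m
dt = (6.3 - 3.0) / 1000 = 0.0033 s
NCV = dist / dt = 15.15 m/s


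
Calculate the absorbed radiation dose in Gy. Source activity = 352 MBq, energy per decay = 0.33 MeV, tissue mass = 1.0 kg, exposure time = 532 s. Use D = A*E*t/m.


A = 352 MBq = 3.5200e+08 Bq
E = 0.33 MeV = 5.2866e-14 J
D = A*E*t/m = 3.5200e+08*5.2866e-14*532/1.0
D = 0.0099 Gy


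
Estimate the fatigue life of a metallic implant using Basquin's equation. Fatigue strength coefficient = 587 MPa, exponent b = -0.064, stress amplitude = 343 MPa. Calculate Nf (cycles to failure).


sigma_a = sigma_f' * (2Nf)^b
2Nf = (sigma_a/sigma_f')^(1/b)
2Nf = (343/587)^(1/-0.064)
2Nf = 4425.8807
Nf = 2213


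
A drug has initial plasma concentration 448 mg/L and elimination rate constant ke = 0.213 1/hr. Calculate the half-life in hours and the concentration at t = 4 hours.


t_half = ln(2) / ke = 0.693147 / 0.213 = 3.254 hr
C(t) = C0 * exp(-ke*t) = 448 * exp(-0.213*4)
C(4) = 191.1 mg/L


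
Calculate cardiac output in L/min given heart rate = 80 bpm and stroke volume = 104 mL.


CO = HR * SV
CO = 80 * 104 / 1000
CO = 8.32 L/min


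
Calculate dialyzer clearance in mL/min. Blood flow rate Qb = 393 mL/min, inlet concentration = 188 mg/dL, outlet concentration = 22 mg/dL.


K = Qb * (Cb_in - Cb_out) / Cb_in
K = 393 * (188 - 22) / 188
K = 347 mL/min


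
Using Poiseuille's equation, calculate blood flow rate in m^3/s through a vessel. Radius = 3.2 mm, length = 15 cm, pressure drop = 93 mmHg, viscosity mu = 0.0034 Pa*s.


Q = pi*r^4*dP / (8*mu*L)
r = 0.0032 m, L = 0.15 m
dP = 93 mmHg = 12398.946 Pa
Q = 0.001001 m^3/s


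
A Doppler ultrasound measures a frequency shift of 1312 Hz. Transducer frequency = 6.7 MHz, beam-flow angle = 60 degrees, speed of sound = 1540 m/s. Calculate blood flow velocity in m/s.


v = fd * c / (2 * f0 * cos(theta))
v = 1312 * 1540 / (2 * 6.7000e+06 * cos(60))
v = 0.3016 m/s


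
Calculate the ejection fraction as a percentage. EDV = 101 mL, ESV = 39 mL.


SV = EDV - ESV = 101 - 39 = 62 mL
EF = SV/EDV * 100 = 62/101 * 100
EF = 61.39%


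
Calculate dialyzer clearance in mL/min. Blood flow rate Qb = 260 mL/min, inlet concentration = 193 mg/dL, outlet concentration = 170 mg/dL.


K = Qb * (Cb_in - Cb_out) / Cb_in
K = 260 * (193 - 170) / 193
K = 30.98 mL/min


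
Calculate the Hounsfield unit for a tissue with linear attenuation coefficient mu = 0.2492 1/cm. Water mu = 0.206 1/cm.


HU = ((mu_tissue - mu_water) / mu_water) * 1000
HU = ((0.2492 - 0.206) / 0.206) * 1000
HU = 209.7


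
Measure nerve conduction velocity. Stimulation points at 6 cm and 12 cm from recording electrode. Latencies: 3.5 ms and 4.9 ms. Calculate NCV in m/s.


Distance = (12 - 6) / 100 = 0.06 m
dt = (4.9 - 3.5) / 1000 = 0.0014 s
NCV = dist / dt = 42.86 m/s


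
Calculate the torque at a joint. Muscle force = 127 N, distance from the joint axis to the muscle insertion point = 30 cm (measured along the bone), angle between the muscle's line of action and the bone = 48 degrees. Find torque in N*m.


Torque = F * d * sin(theta)   (moment arm = d*sin(theta))
d = 30 cm = 0.3 m
Torque = 127 * 0.3 * sin(48)
Torque = 28.31 N*m


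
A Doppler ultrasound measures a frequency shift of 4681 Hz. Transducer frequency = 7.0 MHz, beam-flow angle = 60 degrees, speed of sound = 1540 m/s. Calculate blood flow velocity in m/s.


v = fd * c / (2 * f0 * cos(theta))
v = 4681 * 1540 / (2 * 7.0000e+06 * cos(60))
v = 1.03 m/s


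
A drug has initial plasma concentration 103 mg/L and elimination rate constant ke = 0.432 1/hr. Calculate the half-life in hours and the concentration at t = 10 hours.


t_half = ln(2) / ke = 0.693147 / 0.432 = 1.605 hr
C(t) = C0 * exp(-ke*t) = 103 * exp(-0.432*10)
C(10) = 1.37 mg/L


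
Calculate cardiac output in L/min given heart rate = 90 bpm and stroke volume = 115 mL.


CO = HR * SV
CO = 90 * 115 / 1000
CO = 10.35 L/min


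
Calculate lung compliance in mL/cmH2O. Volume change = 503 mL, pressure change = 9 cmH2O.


C = dV / dP
C = 503 / 9
C = 55.89 mL/cmH2O


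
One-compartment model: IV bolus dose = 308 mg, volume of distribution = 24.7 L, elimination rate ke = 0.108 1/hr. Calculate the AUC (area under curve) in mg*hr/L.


C0 = Dose/Vd = 308/24.7 = 12.4696 mg/L
AUC = C0/ke = 12.4696/0.108
AUC = 115.5 mg*hr/L


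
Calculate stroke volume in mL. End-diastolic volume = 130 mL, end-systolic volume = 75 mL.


SV = EDV - ESV
SV = 130 - 75
SV = 55 mL


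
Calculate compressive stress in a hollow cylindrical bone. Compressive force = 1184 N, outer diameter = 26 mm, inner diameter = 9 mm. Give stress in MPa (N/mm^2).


A = pi*(r_o^2 - r_i^2)
r_o = 13 mm, r_i = 4.5 mm
A = 467.312 mm^2
sigma = F/A = 1184 / 467.312
sigma = 2.534 MPa


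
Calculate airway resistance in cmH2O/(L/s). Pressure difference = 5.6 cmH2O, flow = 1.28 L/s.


R = dP / flow
R = 5.6 / 1.28
R = 4.375 cmH2O/(L/s)


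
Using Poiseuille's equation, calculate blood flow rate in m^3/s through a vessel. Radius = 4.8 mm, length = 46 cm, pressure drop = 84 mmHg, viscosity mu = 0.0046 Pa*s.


Q = pi*r^4*dP / (8*mu*L)
r = 0.0048 m, L = 0.46 m
dP = 84 mmHg = 11199.048 Pa
Q = 0.001103 m^3/s


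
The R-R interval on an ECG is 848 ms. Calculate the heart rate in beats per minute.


HR = 60 / RR_interval(s)
RR = 848 ms = 0.848 s
HR = 60 / 0.848 = 70.75 bpm


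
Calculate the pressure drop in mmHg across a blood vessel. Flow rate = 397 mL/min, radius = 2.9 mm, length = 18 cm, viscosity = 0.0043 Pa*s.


dP = 8*mu*L*Q / (pi*r^4)
Q = 397 mL/min = 6.61667e-06 m^3/s
dP = 184.386 Pa = 184.386 / 133.322 mmHg = 1.383 mmHg


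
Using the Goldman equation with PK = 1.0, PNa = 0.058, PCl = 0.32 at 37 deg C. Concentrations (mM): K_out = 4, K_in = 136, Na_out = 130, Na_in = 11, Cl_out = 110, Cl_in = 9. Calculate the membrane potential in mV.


Vm = (RT/F)*ln((PK*Ko + PNa*Nao + PCl*Cli)/(PK*Ki + PNa*Nai + PCl*Clo))
Numer = 14.42, Denom = 171.838
Vm = -66.22 mV


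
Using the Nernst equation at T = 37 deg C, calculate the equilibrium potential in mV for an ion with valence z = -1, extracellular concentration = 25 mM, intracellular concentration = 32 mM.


E = (RT/(zF)) * ln(C_out/C_in)
T = 37 + 273.15 = 310.15 K
E = (8.314 * 310.15 / (-1 * 96485)) * ln(25/32)
E = 6.597 mV


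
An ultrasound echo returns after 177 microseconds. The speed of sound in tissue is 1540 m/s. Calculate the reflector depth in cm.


depth = c * t / 2
t = 177 us = 1.7700e-04 s
depth = 1540 * 1.7700e-04 / 2
depth = 0.13629 m = 13.629 cm


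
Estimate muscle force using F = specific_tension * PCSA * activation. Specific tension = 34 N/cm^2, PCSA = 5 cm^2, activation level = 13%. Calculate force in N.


F = sigma * PCSA * activation
F = 34 * 5 * 0.13
F = 22.1 N


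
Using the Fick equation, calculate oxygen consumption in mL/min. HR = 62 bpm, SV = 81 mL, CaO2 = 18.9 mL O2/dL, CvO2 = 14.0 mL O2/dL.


CO = HR*SV = 62*81/1000 = 5.022 L/min
a-v O2 diff = 18.9 - 14.0 = 4.9 mL/dL
VO2 = CO * (CaO2-CvO2) * 10 dL/L
VO2 = 5.022 * 4.9 * 10
VO2 = 246.1 mL/min


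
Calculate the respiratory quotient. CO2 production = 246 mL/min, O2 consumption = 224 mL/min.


RQ = VCO2 / VO2
RQ = 246 / 224
RQ = 1.098


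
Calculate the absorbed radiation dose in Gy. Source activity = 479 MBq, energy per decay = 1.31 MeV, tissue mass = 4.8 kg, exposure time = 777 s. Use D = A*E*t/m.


A = 479 MBq = 4.7900e+08 Bq
E = 1.31 MeV = 2.09862e-13 J
D = A*E*t/m = 4.7900e+08*2.09862e-13*777/4.8
D = 0.01627 Gy


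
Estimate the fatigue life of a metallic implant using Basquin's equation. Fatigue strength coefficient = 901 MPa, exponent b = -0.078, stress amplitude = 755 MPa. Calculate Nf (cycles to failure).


sigma_a = sigma_f' * (2Nf)^b
2Nf = (sigma_a/sigma_f')^(1/b)
2Nf = (755/901)^(1/-0.078)
2Nf = 9.645645
Nf = 4.823


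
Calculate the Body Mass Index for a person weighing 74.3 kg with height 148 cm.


BMI = weight / height^2
height = 148 cm = 1.48 m
BMI = 74.3 / 1.48^2
BMI = 33.92 kg/m^2


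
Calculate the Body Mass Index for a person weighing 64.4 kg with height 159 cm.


BMI = weight / height^2
height = 159 cm = 1.59 m
BMI = 64.4 / 1.59^2
BMI = 25.47 kg/m^2


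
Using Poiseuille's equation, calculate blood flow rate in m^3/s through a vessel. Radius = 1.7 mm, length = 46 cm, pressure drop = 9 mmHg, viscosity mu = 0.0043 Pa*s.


Q = pi*r^4*dP / (8*mu*L)
r = 0.0017 m, L = 0.46 m
dP = 9 mmHg = 1199.898 Pa
Q = 1.9896e-06 m^3/s


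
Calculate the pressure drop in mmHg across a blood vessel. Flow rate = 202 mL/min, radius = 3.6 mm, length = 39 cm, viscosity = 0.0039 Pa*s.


dP = 8*mu*L*Q / (pi*r^4)
Q = 202 mL/min = 3.36667e-06 m^3/s
dP = 77.6354 Pa = 77.6354 / 133.322 mmHg = 0.5823 mmHg


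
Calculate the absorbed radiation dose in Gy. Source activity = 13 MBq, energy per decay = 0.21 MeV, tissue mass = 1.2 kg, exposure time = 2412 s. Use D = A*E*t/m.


A = 13 MBq = 1.3000e+07 Bq
E = 0.21 MeV = 3.3642e-14 J
D = A*E*t/m = 1.3000e+07*3.3642e-14*2412/1.2
D = 8.7907e-04 Gy


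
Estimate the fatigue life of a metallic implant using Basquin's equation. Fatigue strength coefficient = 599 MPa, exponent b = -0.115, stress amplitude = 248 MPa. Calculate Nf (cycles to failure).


sigma_a = sigma_f' * (2Nf)^b
2Nf = (sigma_a/sigma_f')^(1/b)
2Nf = (248/599)^(1/-0.115)
2Nf = 2139.0386
Nf = 1070


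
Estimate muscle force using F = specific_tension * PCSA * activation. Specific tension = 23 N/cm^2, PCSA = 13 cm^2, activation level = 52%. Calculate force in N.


F = sigma * PCSA * activation
F = 23 * 13 * 0.52
F = 155.5 N


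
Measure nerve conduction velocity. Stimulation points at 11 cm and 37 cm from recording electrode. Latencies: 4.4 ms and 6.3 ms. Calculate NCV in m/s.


Distance = (37 - 11) / 100 = 0.26 m
dt = (6.3 - 4.4) / 1000 = 0.0019 s
NCV = dist / dt = 136.8 m/s


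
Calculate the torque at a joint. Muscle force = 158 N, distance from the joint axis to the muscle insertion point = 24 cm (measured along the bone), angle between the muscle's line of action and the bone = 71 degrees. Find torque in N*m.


Torque = F * d * sin(theta)   (moment arm = d*sin(theta))
d = 24 cm = 0.24 m
Torque = 158 * 0.24 * sin(71)
Torque = 35.85 N*m


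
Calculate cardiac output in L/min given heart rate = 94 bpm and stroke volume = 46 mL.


CO = HR * SV
CO = 94 * 46 / 1000
CO = 4.324 L/min


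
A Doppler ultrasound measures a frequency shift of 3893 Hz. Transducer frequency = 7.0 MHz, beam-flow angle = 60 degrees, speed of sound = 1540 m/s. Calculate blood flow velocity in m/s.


v = fd * c / (2 * f0 * cos(theta))
v = 3893 * 1540 / (2 * 7.0000e+06 * cos(60))
v = 0.8565 m/s


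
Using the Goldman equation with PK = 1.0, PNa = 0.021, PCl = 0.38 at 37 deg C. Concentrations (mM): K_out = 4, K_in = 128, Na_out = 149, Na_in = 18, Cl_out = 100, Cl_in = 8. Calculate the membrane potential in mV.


Vm = (RT/F)*ln((PK*Ko + PNa*Nao + PCl*Cli)/(PK*Ki + PNa*Nai + PCl*Clo))
Numer = 10.169, Denom = 166.378
Vm = -74.69 mV


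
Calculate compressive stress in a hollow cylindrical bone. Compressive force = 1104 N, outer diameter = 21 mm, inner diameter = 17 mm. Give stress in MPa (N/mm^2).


A = pi*(r_o^2 - r_i^2)
r_o = 10.5 mm, r_i = 8.5 mm
A = 119.381 mm^2
sigma = F/A = 1104 / 119.381
sigma = 9.248 MPa


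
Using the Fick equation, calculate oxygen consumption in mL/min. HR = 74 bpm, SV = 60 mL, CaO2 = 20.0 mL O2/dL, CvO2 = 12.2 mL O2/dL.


CO = HR*SV = 74*60/1000 = 4.44 L/min
a-v O2 diff = 20.0 - 12.2 = 7.8 mL/dL
VO2 = CO * (CaO2-CvO2) * 10 dL/L
VO2 = 4.44 * 7.8 * 10
VO2 = 346.3 mL/min


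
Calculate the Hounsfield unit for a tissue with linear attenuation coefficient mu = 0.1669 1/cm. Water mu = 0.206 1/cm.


HU = ((mu_tissue - mu_water) / mu_water) * 1000
HU = ((0.1669 - 0.206) / 0.206) * 1000
HU = -189.8


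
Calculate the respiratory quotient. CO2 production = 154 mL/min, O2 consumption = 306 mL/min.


RQ = VCO2 / VO2
RQ = 154 / 306
RQ = 0.5033


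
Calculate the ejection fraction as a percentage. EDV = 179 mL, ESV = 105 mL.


SV = EDV - ESV = 179 - 105 = 74 mL
EF = SV/EDV * 100 = 74/179 * 100
EF = 41.34%


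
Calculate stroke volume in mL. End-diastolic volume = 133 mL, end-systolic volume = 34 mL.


SV = EDV - ESV
SV = 133 - 34
SV = 99 mL


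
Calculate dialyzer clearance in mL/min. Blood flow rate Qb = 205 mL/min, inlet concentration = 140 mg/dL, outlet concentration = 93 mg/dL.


K = Qb * (Cb_in - Cb_out) / Cb_in
K = 205 * (140 - 93) / 140
K = 68.82 mL/min


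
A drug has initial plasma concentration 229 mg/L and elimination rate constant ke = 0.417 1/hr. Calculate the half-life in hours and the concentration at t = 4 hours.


t_half = ln(2) / ke = 0.693147 / 0.417 = 1.662 hr
C(t) = C0 * exp(-ke*t) = 229 * exp(-0.417*4)
C(4) = 43.19 mg/L


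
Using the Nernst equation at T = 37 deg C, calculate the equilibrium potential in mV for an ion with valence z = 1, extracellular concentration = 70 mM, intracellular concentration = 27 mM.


E = (RT/(zF)) * ln(C_out/C_in)
T = 37 + 273.15 = 310.15 K
E = (8.314 * 310.15 / (1 * 96485)) * ln(70/27)
E = 25.46 mV


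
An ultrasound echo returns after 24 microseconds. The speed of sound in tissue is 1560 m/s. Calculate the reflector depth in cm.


depth = c * t / 2
t = 24 us = 2.4000e-05 s
depth = 1560 * 2.4000e-05 / 2
depth = 0.01872 m = 1.872 cm


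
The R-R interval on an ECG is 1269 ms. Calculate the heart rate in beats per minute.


HR = 60 / RR_interval(s)
RR = 1269 ms = 1.269 s
HR = 60 / 1.269 = 47.28 bpm


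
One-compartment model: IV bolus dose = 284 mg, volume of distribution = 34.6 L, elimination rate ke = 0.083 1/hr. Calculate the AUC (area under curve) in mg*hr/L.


C0 = Dose/Vd = 284/34.6 = 8.20809 mg/L
AUC = C0/ke = 8.20809/0.083
AUC = 98.89 mg*hr/L


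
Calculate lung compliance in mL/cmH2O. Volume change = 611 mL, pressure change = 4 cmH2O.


C = dV / dP
C = 611 / 4
C = 152.8 mL/cmH2O


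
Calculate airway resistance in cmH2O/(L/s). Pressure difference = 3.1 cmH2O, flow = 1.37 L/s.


R = dP / flow
R = 3.1 / 1.37
R = 2.263 cmH2O/(L/s)


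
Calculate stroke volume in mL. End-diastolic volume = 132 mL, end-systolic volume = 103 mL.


SV = EDV - ESV
SV = 132 - 103
SV = 29 mL


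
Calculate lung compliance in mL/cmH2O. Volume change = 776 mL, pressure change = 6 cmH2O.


C = dV / dP
C = 776 / 6
C = 129.3 mL/cmH2O


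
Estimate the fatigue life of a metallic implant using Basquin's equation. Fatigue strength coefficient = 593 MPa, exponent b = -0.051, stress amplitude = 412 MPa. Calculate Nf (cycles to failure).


sigma_a = sigma_f' * (2Nf)^b
2Nf = (sigma_a/sigma_f')^(1/b)
2Nf = (412/593)^(1/-0.051)
2Nf = 1262.1966
Nf = 631.1


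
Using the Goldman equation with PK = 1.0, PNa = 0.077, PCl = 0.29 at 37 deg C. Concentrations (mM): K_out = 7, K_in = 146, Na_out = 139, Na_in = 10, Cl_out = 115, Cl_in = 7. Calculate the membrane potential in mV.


Vm = (RT/F)*ln((PK*Ko + PNa*Nao + PCl*Cli)/(PK*Ki + PNa*Nai + PCl*Clo))
Numer = 19.733, Denom = 180.12
Vm = -59.1 mV


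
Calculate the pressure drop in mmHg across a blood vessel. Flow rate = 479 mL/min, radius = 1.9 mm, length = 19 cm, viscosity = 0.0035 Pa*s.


dP = 8*mu*L*Q / (pi*r^4)
Q = 479 mL/min = 7.98333e-06 m^3/s
dP = 1037.36 Pa = 1037.36 / 133.322 mmHg = 7.781 mmHg


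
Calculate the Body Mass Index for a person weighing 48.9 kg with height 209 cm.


BMI = weight / height^2
height = 209 cm = 2.09 m
BMI = 48.9 / 2.09^2
BMI = 11.19 kg/m^2


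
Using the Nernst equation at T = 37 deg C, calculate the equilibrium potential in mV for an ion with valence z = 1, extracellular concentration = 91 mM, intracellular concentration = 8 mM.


E = (RT/(zF)) * ln(C_out/C_in)
T = 37 + 273.15 = 310.15 K
E = (8.314 * 310.15 / (1 * 96485)) * ln(91/8)
E = 64.98 mV


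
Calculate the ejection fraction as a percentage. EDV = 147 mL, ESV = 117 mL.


SV = EDV - ESV = 147 - 117 = 30 mL
EF = SV/EDV * 100 = 30/147 * 100
EF = 20.41%


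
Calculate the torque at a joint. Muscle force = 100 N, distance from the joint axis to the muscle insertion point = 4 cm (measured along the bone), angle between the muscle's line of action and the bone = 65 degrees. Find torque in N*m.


Torque = F * d * sin(theta)   (moment arm = d*sin(theta))
d = 4 cm = 0.04 m
Torque = 100 * 0.04 * sin(65)
Torque = 3.625 N*m


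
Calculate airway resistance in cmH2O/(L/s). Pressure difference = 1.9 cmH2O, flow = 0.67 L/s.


R = dP / flow
R = 1.9 / 0.67
R = 2.836 cmH2O/(L/s)


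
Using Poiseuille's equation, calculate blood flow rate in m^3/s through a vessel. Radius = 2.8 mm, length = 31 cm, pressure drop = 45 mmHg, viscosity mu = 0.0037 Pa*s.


Q = pi*r^4*dP / (8*mu*L)
r = 0.0028 m, L = 0.31 m
dP = 45 mmHg = 5999.49 Pa
Q = 1.2625e-04 m^3/s


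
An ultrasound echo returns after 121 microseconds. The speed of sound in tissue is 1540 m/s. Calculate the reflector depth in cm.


depth = c * t / 2
t = 121 us = 1.2100e-04 s
depth = 1540 * 1.2100e-04 / 2
depth = 0.09317 m = 9.317 cm


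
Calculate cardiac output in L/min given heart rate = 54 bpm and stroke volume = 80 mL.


CO = HR * SV
CO = 54 * 80 / 1000
CO = 4.32 L/min


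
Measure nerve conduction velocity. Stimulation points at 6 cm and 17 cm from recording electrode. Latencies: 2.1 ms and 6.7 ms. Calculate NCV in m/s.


Distance = (17 - 6) / 100 = 0.11 m
dt = (6.7 - 2.1) / 1000 = 0.0046 s
NCV = dist / dt = 23.91 m/s


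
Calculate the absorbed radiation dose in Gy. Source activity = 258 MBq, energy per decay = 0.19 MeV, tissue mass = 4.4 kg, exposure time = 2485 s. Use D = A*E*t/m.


A = 258 MBq = 2.5800e+08 Bq
E = 0.19 MeV = 3.0438e-14 J
D = A*E*t/m = 2.5800e+08*3.0438e-14*2485/4.4
D = 0.004435 Gy


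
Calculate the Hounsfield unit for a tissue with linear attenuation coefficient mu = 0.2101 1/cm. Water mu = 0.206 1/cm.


HU = ((mu_tissue - mu_water) / mu_water) * 1000
HU = ((0.2101 - 0.206) / 0.206) * 1000
HU = 19.9


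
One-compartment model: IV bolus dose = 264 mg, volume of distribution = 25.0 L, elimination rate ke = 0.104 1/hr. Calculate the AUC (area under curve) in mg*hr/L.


C0 = Dose/Vd = 264/25.0 = 10.56 mg/L
AUC = C0/ke = 10.56/0.104
AUC = 101.5 mg*hr/L


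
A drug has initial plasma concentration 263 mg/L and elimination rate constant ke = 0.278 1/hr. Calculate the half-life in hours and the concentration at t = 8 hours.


t_half = ln(2) / ke = 0.693147 / 0.278 = 2.493 hr
C(t) = C0 * exp(-ke*t) = 263 * exp(-0.278*8)
C(8) = 28.45 mg/L


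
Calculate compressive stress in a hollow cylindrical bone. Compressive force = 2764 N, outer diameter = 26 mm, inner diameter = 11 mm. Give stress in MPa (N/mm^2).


A = pi*(r_o^2 - r_i^2)
r_o = 13 mm, r_i = 5.5 mm
A = 435.896 mm^2
sigma = F/A = 2764 / 435.896
sigma = 6.341 MPa


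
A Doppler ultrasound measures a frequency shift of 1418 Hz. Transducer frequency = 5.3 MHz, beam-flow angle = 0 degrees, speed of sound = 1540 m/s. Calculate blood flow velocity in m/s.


v = fd * c / (2 * f0 * cos(theta))
v = 1418 * 1540 / (2 * 5.3000e+06 * cos(0))
v = 0.206 m/s


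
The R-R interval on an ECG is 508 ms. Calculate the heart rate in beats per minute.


HR = 60 / RR_interval(s)
RR = 508 ms = 0.508 s
HR = 60 / 0.508 = 118.1 bpm


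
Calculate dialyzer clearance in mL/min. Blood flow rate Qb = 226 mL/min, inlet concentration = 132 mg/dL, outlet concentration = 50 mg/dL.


K = Qb * (Cb_in - Cb_out) / Cb_in
K = 226 * (132 - 50) / 132
K = 140.4 mL/min


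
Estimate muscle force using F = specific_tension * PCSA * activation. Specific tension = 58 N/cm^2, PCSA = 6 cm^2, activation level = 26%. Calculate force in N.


F = sigma * PCSA * activation
F = 58 * 6 * 0.26
F = 90.48 N


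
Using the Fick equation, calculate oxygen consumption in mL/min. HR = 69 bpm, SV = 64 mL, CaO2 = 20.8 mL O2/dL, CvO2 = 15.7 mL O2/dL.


CO = HR*SV = 69*64/1000 = 4.416 L/min
a-v O2 diff = 20.8 - 15.7 = 5.1 mL/dL
VO2 = CO * (CaO2-CvO2) * 10 dL/L
VO2 = 4.416 * 5.1 * 10
VO2 = 225.2 mL/min


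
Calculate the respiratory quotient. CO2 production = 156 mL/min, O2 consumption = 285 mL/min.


RQ = VCO2 / VO2
RQ = 156 / 285
RQ = 0.5474


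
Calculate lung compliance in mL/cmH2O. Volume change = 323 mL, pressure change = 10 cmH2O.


C = dV / dP
C = 323 / 10
C = 32.3 mL/cmH2O


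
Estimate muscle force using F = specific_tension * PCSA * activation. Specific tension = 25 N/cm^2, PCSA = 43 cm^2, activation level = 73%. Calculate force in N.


F = sigma * PCSA * activation
F = 25 * 43 * 0.73
F = 784.8 N


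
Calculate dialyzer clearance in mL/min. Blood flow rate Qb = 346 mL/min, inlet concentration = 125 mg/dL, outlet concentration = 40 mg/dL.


K = Qb * (Cb_in - Cb_out) / Cb_in
K = 346 * (125 - 40) / 125
K = 235.3 mL/min


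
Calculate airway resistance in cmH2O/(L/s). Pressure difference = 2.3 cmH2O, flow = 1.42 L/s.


R = dP / flow
R = 2.3 / 1.42
R = 1.62 cmH2O/(L/s)


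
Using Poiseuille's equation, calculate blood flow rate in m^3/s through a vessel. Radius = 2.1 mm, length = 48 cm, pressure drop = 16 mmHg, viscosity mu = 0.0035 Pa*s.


Q = pi*r^4*dP / (8*mu*L)
r = 0.0021 m, L = 0.48 m
dP = 16 mmHg = 2133.152 Pa
Q = 9.6973e-06 m^3/s


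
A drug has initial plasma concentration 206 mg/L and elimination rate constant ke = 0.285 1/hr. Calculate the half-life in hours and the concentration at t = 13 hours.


t_half = ln(2) / ke = 0.693147 / 0.285 = 2.432 hr
C(t) = C0 * exp(-ke*t) = 206 * exp(-0.285*13)
C(13) = 5.068 mg/L


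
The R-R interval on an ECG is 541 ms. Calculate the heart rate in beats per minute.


HR = 60 / RR_interval(s)
RR = 541 ms = 0.541 s
HR = 60 / 0.541 = 110.9 bpm


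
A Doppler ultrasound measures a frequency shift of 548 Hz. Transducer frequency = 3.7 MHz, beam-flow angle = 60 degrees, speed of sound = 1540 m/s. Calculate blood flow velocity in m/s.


v = fd * c / (2 * f0 * cos(theta))
v = 548 * 1540 / (2 * 3.7000e+06 * cos(60))
v = 0.2281 m/s


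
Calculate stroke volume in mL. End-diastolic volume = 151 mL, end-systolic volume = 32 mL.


SV = EDV - ESV
SV = 151 - 32
SV = 119 mL


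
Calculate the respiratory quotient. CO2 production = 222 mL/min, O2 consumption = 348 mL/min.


RQ = VCO2 / VO2
RQ = 222 / 348
RQ = 0.6379


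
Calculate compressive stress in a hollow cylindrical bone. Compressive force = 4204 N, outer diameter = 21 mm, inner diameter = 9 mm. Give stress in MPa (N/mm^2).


A = pi*(r_o^2 - r_i^2)
r_o = 10.5 mm, r_i = 4.5 mm
A = 282.743 mm^2
sigma = F/A = 4204 / 282.743
sigma = 14.87 MPa


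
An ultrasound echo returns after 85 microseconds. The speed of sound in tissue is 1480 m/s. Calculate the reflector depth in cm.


depth = c * t / 2
t = 85 us = 8.5000e-05 s
depth = 1480 * 8.5000e-05 / 2
depth = 0.0629 m = 6.29 cm


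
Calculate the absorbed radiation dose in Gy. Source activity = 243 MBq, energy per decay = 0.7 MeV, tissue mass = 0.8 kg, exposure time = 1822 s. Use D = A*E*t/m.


A = 243 MBq = 2.4300e+08 Bq
E = 0.7 MeV = 1.1214e-13 J
D = A*E*t/m = 2.4300e+08*1.1214e-13*1822/0.8
D = 0.06206 Gy


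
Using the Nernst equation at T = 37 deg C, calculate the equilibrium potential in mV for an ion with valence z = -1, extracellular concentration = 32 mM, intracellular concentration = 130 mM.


E = (RT/(zF)) * ln(C_out/C_in)
T = 37 + 273.15 = 310.15 K
E = (8.314 * 310.15 / (-1 * 96485)) * ln(32/130)
E = 37.46 mV


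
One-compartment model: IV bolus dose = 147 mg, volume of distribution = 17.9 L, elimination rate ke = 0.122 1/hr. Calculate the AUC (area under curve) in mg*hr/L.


C0 = Dose/Vd = 147/17.9 = 8.21229 mg/L
AUC = C0/ke = 8.21229/0.122
AUC = 67.31 mg*hr/L


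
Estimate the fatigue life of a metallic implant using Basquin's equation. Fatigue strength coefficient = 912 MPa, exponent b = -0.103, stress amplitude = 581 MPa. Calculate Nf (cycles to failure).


sigma_a = sigma_f' * (2Nf)^b
2Nf = (sigma_a/sigma_f')^(1/b)
2Nf = (581/912)^(1/-0.103)
2Nf = 79.643894
Nf = 39.82


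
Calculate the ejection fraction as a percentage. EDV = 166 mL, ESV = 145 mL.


SV = EDV - ESV = 166 - 145 = 21 mL
EF = SV/EDV * 100 = 21/166 * 100
EF = 12.65%


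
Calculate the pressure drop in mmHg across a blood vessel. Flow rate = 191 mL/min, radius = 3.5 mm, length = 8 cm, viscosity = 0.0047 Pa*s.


dP = 8*mu*L*Q / (pi*r^4)
Q = 191 mL/min = 3.18333e-06 m^3/s
dP = 20.3113 Pa = 20.3113 / 133.322 mmHg = 0.1523 mmHg


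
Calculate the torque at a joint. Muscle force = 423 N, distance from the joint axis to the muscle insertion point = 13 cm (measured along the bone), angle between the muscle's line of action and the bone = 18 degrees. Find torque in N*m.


Torque = F * d * sin(theta)   (moment arm = d*sin(theta))
d = 13 cm = 0.13 m
Torque = 423 * 0.13 * sin(18)
Torque = 16.99 N*m


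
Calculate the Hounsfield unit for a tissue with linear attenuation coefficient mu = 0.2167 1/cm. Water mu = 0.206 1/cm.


HU = ((mu_tissue - mu_water) / mu_water) * 1000
HU = ((0.2167 - 0.206) / 0.206) * 1000
HU = 51.94


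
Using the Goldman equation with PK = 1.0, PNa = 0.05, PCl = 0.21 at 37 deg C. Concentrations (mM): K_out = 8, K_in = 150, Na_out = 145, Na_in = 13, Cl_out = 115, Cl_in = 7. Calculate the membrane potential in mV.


Vm = (RT/F)*ln((PK*Ko + PNa*Nao + PCl*Cli)/(PK*Ki + PNa*Nai + PCl*Clo))
Numer = 16.72, Denom = 174.8
Vm = -62.73 mV


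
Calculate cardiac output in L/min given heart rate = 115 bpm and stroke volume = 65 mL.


CO = HR * SV
CO = 115 * 65 / 1000
CO = 7.475 L/min


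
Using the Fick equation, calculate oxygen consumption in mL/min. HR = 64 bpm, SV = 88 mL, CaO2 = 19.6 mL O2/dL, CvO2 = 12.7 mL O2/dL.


CO = HR*SV = 64*88/1000 = 5.632 L/min
a-v O2 diff = 19.6 - 12.7 = 6.9 mL/dL
VO2 = CO * (CaO2-CvO2) * 10 dL/L
VO2 = 5.632 * 6.9 * 10
VO2 = 388.6 mL/min


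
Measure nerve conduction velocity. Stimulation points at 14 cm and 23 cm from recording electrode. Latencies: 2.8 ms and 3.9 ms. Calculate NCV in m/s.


Distance = (23 - 14) / 100 = 0.09 m
dt = (3.9 - 2.8) / 1000 = 0.0011 s
NCV = dist / dt = 81.82 m/s


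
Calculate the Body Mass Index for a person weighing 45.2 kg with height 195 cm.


BMI = weight / height^2
height = 195 cm = 1.95 m
BMI = 45.2 / 1.95^2
BMI = 11.89 kg/m^2


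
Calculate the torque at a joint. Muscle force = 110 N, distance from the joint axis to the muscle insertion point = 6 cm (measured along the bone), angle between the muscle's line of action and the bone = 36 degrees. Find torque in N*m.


Torque = F * d * sin(theta)   (moment arm = d*sin(theta))
d = 6 cm = 0.06 m
Torque = 110 * 0.06 * sin(36)
Torque = 3.879 N*m


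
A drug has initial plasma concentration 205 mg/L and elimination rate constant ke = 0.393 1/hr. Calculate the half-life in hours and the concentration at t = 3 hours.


t_half = ln(2) / ke = 0.693147 / 0.393 = 1.764 hr
C(t) = C0 * exp(-ke*t) = 205 * exp(-0.393*3)
C(3) = 63.06 mg/L


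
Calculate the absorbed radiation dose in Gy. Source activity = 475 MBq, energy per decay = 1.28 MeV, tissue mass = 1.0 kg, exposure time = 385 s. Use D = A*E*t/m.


A = 475 MBq = 4.7500e+08 Bq
E = 1.28 MeV = 2.05056e-13 J
D = A*E*t/m = 4.7500e+08*2.05056e-13*385/1.0
D = 0.0375 Gy


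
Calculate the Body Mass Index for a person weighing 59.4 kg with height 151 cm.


BMI = weight / height^2
height = 151 cm = 1.51 m
BMI = 59.4 / 1.51^2
BMI = 26.05 kg/m^2


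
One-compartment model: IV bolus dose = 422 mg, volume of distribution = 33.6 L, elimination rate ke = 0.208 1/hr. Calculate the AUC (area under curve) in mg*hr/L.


C0 = Dose/Vd = 422/33.6 = 12.5595 mg/L
AUC = C0/ke = 12.5595/0.208
AUC = 60.38 mg*hr/L


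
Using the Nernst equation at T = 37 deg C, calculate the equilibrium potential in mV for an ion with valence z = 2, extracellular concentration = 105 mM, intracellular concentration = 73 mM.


E = (RT/(zF)) * ln(C_out/C_in)
T = 37 + 273.15 = 310.15 K
E = (8.314 * 310.15 / (2 * 96485)) * ln(105/73)
E = 4.857 mV


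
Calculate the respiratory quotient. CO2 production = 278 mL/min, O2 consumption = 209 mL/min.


RQ = VCO2 / VO2
RQ = 278 / 209
RQ = 1.33


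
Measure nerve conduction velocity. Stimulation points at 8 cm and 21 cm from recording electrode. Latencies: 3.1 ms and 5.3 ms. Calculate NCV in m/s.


Distance = (21 - 8) / 100 = 0.13 m
dt = (5.3 - 3.1) / 1000 = 0.0022 s
NCV = dist / dt = 59.09 m/s


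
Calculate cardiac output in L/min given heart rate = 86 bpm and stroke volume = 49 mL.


CO = HR * SV
CO = 86 * 49 / 1000
CO = 4.214 L/min


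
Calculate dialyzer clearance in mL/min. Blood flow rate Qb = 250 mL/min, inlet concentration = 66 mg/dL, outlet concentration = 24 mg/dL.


K = Qb * (Cb_in - Cb_out) / Cb_in
K = 250 * (66 - 24) / 66
K = 159.1 mL/min


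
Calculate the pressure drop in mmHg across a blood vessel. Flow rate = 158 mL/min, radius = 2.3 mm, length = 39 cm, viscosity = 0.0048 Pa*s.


dP = 8*mu*L*Q / (pi*r^4)
Q = 158 mL/min = 2.63333e-06 m^3/s
dP = 448.58 Pa = 448.58 / 133.322 mmHg = 3.365 mmHg


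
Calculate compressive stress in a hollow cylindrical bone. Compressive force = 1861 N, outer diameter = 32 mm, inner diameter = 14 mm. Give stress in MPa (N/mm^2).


A = pi*(r_o^2 - r_i^2)
r_o = 16 mm, r_i = 7 mm
A = 650.31 mm^2
sigma = F/A = 1861 / 650.31
sigma = 2.862 MPa


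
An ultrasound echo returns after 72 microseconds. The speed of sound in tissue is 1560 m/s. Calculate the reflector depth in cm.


depth = c * t / 2
t = 72 us = 7.2000e-05 s
depth = 1560 * 7.2000e-05 / 2
depth = 0.05616 m = 5.616 cm


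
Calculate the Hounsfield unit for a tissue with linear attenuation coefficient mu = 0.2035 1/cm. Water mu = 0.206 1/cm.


HU = ((mu_tissue - mu_water) / mu_water) * 1000
HU = ((0.2035 - 0.206) / 0.206) * 1000
HU = -12.14


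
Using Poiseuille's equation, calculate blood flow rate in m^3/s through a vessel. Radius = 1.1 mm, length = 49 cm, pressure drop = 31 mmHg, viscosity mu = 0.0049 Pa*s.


Q = pi*r^4*dP / (8*mu*L)
r = 0.0011 m, L = 0.49 m
dP = 31 mmHg = 4132.982 Pa
Q = 9.8970e-07 m^3/s


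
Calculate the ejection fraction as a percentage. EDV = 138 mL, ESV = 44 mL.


SV = EDV - ESV = 138 - 44 = 94 mL
EF = SV/EDV * 100 = 94/138 * 100
EF = 68.12%


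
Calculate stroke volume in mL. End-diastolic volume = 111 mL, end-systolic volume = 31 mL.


SV = EDV - ESV
SV = 111 - 31
SV = 80 mL


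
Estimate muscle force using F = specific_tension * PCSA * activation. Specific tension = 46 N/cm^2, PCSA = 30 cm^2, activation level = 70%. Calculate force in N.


F = sigma * PCSA * activation
F = 46 * 30 * 0.7
F = 966 N


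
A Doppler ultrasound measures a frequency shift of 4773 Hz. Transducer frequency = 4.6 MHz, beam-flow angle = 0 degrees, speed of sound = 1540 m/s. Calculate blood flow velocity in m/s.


v = fd * c / (2 * f0 * cos(theta))
v = 4773 * 1540 / (2 * 4.6000e+06 * cos(0))
v = 0.799 m/s


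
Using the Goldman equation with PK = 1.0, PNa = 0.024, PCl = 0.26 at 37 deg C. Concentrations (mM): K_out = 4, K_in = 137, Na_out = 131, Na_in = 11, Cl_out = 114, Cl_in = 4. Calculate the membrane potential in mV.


Vm = (RT/F)*ln((PK*Ko + PNa*Nao + PCl*Cli)/(PK*Ki + PNa*Nai + PCl*Clo))
Numer = 8.184, Denom = 166.904
Vm = -80.58 mV


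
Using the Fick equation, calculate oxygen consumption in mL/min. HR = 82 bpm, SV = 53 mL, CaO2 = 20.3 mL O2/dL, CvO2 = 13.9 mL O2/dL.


CO = HR*SV = 82*53/1000 = 4.346 L/min
a-v O2 diff = 20.3 - 13.9 = 6.4 mL/dL
VO2 = CO * (CaO2-CvO2) * 10 dL/L
VO2 = 4.346 * 6.4 * 10
VO2 = 278.1 mL/min


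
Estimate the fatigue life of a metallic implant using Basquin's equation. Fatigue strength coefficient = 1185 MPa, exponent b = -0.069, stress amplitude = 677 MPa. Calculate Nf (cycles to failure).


sigma_a = sigma_f' * (2Nf)^b
2Nf = (sigma_a/sigma_f')^(1/b)
2Nf = (677/1185)^(1/-0.069)
2Nf = 3339.0166
Nf = 1670


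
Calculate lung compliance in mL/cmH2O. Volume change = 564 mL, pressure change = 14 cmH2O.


C = dV / dP
C = 564 / 14
C = 40.29 mL/cmH2O


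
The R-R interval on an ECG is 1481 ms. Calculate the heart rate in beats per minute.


HR = 60 / RR_interval(s)
RR = 1481 ms = 1.481 s
HR = 60 / 1.481 = 40.51 bpm


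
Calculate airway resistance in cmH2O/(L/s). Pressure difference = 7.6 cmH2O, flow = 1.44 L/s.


R = dP / flow
R = 7.6 / 1.44
R = 5.278 cmH2O/(L/s)


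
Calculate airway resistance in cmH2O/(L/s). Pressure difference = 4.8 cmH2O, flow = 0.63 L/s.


R = dP / flow
R = 4.8 / 0.63
R = 7.619 cmH2O/(L/s)


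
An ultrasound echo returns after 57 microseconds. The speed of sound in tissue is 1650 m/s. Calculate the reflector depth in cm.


depth = c * t / 2
t = 57 us = 5.7000e-05 s
depth = 1650 * 5.7000e-05 / 2
depth = 0.047025 m = 4.7025 cm


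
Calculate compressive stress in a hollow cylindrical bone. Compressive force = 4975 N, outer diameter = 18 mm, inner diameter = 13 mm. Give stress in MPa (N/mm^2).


A = pi*(r_o^2 - r_i^2)
r_o = 9 mm, r_i = 6.5 mm
A = 121.737 mm^2
sigma = F/A = 4975 / 121.737
sigma = 40.87 MPa


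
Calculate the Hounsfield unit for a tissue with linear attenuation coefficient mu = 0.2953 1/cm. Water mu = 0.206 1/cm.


HU = ((mu_tissue - mu_water) / mu_water) * 1000
HU = ((0.2953 - 0.206) / 0.206) * 1000
HU = 433.5


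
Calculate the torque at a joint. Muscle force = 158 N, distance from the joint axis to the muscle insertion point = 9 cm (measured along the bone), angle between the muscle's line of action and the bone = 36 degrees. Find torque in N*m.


Torque = F * d * sin(theta)   (moment arm = d*sin(theta))
d = 9 cm = 0.09 m
Torque = 158 * 0.09 * sin(36)
Torque = 8.358 N*m


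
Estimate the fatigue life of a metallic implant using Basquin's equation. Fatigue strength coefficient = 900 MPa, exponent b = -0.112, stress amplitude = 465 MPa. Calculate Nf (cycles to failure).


sigma_a = sigma_f' * (2Nf)^b
2Nf = (sigma_a/sigma_f')^(1/b)
2Nf = (465/900)^(1/-0.112)
2Nf = 363.59763
Nf = 181.8


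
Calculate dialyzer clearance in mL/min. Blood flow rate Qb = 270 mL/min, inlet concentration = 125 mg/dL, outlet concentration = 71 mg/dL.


K = Qb * (Cb_in - Cb_out) / Cb_in
K = 270 * (125 - 71) / 125
K = 116.6 mL/min


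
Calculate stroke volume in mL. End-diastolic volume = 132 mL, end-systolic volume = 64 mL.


SV = EDV - ESV
SV = 132 - 64
SV = 68 mL


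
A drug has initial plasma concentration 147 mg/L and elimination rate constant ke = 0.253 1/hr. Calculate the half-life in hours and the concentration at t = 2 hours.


t_half = ln(2) / ke = 0.693147 / 0.253 = 2.74 hr
C(t) = C0 * exp(-ke*t) = 147 * exp(-0.253*2)
C(2) = 88.63 mg/L


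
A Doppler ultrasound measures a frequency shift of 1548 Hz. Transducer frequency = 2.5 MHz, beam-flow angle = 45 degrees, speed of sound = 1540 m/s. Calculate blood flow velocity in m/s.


v = fd * c / (2 * f0 * cos(theta))
v = 1548 * 1540 / (2 * 2.5000e+06 * cos(45))
v = 0.6743 m/s


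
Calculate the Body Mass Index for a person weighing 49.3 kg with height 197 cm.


BMI = weight / height^2
height = 197 cm = 1.97 m
BMI = 49.3 / 1.97^2
BMI = 12.7 kg/m^2


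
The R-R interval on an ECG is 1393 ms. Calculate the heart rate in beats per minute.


HR = 60 / RR_interval(s)
RR = 1393 ms = 1.393 s
HR = 60 / 1.393 = 43.07 bpm


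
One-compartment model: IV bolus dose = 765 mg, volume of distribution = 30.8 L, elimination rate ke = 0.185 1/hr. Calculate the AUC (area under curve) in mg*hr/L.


C0 = Dose/Vd = 765/30.8 = 24.8377 mg/L
AUC = C0/ke = 24.8377/0.185
AUC = 134.3 mg*hr/L


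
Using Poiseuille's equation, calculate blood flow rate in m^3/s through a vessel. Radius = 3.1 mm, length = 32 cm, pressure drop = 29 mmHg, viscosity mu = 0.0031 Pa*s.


Q = pi*r^4*dP / (8*mu*L)
r = 0.0031 m, L = 0.32 m
dP = 29 mmHg = 3866.338 Pa
Q = 1.4135e-04 m^3/s


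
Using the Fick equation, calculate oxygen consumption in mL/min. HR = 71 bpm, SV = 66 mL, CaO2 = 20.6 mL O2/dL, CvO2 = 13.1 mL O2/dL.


CO = HR*SV = 71*66/1000 = 4.686 L/min
a-v O2 diff = 20.6 - 13.1 = 7.5 mL/dL
VO2 = CO * (CaO2-CvO2) * 10 dL/L
VO2 = 4.686 * 7.5 * 10
VO2 = 351.5 mL/min
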